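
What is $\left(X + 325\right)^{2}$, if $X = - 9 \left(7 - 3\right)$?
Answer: $83521$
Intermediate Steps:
$X = -36$ ($X = \left(-9\right) 4 = -36$)
$\left(X + 325\right)^{2} = \left(-36 + 325\right)^{2} = 289^{2} = 83521$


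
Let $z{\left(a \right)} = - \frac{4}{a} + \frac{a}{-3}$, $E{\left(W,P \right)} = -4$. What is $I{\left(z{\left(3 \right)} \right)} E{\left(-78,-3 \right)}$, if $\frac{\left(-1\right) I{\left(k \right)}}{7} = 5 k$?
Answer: $- \frac{980}{3} \approx -326.67$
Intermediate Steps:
$z{\left(a \right)} = - \frac{4}{a} - \frac{a}{3}$ ($z{\left(a \right)} = - \frac{4}{a} + a \left(- \frac{1}{3}\right) = - \frac{4}{a} - \frac{a}{3}$)
$I{\left(k \right)} = - 35 k$ ($I{\left(k \right)} = - 7 \cdot 5 k = - 35 k$)
$I{\left(z{\left(3 \right)} \right)} E{\left(-78,-3 \right)} = - 35 \left(- \frac{4}{3} - 1\right) \left(-4\right) = \left(-35\right) \left(- \frac{7}{3}\right) \left(-4\right) = \frac{245}{3} \left(-4\right) = - \frac{980}{3}$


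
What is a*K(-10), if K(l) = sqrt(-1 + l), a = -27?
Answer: -27*I*sqrt(11) ≈ -89.549*I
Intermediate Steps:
a*K(-10) = -27*sqrt(-1 - 10) = -27*I*sqrt(11)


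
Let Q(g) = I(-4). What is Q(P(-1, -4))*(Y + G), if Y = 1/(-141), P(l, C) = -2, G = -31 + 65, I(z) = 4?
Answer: 19172/141 ≈ 135.97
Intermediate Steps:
G = 34
Y = -1/141 (Y = 1*(-1/141) = -1/141 ≈ -0.0070922)
Q(g) = 4
Q(P(-1, -4))*(Y + G) = 4*(-1/141 + 34) = 4*(4793/141) = 19172/141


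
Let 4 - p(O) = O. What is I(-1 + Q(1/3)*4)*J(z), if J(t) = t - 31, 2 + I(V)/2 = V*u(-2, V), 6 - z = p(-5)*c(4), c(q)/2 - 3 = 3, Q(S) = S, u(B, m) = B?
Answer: 2128/3 ≈ 709.33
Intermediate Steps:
p(O) = 4 - O
c(q) = 12 (c(q) = 6 + 2*3 = 6 + 6 = 12)
z = -102 (z = 6 - (4 - 1*(-5))*12 = 6 - (4 + 5)*12 = 6 - 9*12 = 6 - 1*108 = 6 - 108 = -102)
I(V) = -4 - 4*V (I(V) = -4 + 2*(V*(-2)) = -4 + 2*(-2*V) = -4 - 4*V)
J(t) = -31 + t
I(-1 + Q(1/3)*4)*J(z) = (-4 - 4*(-1 + 4/3))*(-31 - 102) = (-4 - 4*(-1 + (1/3)*4))*(-133) = (-4 - 4*(-1 + 4/3))*(-133) = (-4 - 4*1/3)*(-133) = (-4 - 4/3)*(-133) = -16/3*(-133) = 2128/3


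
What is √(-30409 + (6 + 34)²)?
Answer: 3*I*√3201 ≈ 169.73*I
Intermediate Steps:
√(-30409 + (6 + 34)²) = √(-30409 + 40²) = √(-30409 + 1600) = √(-28809) = 3*I*√3201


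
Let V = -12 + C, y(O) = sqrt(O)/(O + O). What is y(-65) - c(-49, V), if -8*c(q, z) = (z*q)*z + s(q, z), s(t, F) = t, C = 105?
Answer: -211925/4 - I*sqrt(65)/130 ≈ -52981.0 - 0.062017*I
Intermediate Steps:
y(O) = 1/(2*sqrt(O)) (y(O) = sqrt(O)/((2*O)) = (1/(2*O))*sqrt(O) = 1/(2*sqrt(O)))
V = 93 (V = -12 + 105 = 93)
c(q, z) = -q/8 - q*z**2/8 (c(q, z) = -((z*q)*z + q)/8 = -((q*z)*z + q)/8 = -(q*z**2 + q)/8 = -(q + q*z**2)/8 = -q/8 - q*z**2/8)
y(-65) - c(-49, V) = 1/(2*sqrt(-65)) - (-49)*(-1 - 1*93**2)/8 = (-I*sqrt(65)/65)/2 - (-49)*(-1 - 1*8649)/8 = -I*sqrt(65)/130 - (-49)*(-1 - 8649)/8 = -I*sqrt(65)/130 - (-49)*(-8650)/8 = -I*sqrt(65)/130 - 1*211925/4 = -I*sqrt(65)/130 - 211925/4 = -211925/4 - I*sqrt(65)/130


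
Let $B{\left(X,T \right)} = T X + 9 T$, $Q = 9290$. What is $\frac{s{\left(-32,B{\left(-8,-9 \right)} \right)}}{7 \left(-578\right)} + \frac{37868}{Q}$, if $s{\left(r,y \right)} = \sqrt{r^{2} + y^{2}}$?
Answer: $\frac{18934}{4645} - \frac{\sqrt{1105}}{4046} \approx 4.068$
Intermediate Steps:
$B{\left(X,T \right)} = 9 T + T X$
$\frac{s{\left(-32,B{\left(-8,-9 \right)} \right)}}{7 \left(-578\right)} + \frac{37868}{Q} = \frac{\sqrt{\left(-32\right)^{2} + \left(- 9 \left(9 - 8\right)\right)^{2}}}{7 \left(-578\right)} + \frac{37868}{9290} = \frac{\sqrt{1024 + \left(\left(-9\right) 1\right)^{2}}}{-4046} + 37868 \cdot \frac{1}{9290} = \sqrt{1024 + \left(-9\right)^{2}} \left(- \frac{1}{4046}\right) + \frac{18934}{4645} = \sqrt{1024 + 81} \left(- \frac{1}{4046}\right) + \frac{18934}{4645} = \sqrt{1105} \left(- \frac{1}{4046}\right) + \frac{18934}{4645} = - \frac{\sqrt{1105}}{4046} + \frac{18934}{4645} = \frac{18934}{4645} - \frac{\sqrt{1105}}{4046}$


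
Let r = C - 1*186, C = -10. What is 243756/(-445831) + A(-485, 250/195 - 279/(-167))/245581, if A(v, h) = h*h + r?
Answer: -2542831429159465937/4644373975428064059 ≈ -0.54751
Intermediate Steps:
r = -196 (r = -10 - 1*186 = -10 - 186 = -196)
A(v, h) = -196 + h² (A(v, h) = h*h - 196 = h² - 196 = -196 + h²)
243756/(-445831) + A(-485, 250/195 - 279/(-167))/245581 = 243756/(-445831) + (-196 + (250/195 - 279/(-167))²)/245581 = 243756*(-1/445831) + (-196 + (250*(1/195) - 279*(-1/167))²)*(1/245581) = -243756/445831 + (-196 + (50/39 + 279/167)²)*(1/245581) = -243756/445831 + (-196 + (19231/6513)²)*(1/245581) = -243756/445831 + (-196 + 369831361/42419169)*(1/245581) = -243756/445831 - 7944325763/42419169*1/245581 = -243756/445831 - 7944325763/10417341942189 = -2542831429159465937/4644373975428064059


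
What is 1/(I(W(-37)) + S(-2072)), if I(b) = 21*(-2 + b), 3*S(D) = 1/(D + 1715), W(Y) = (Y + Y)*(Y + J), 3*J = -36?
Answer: 1071/81507383 ≈ 1.3140e-5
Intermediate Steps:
J = -12 (J = (⅓)*(-36) = -12)
W(Y) = 2*Y*(-12 + Y) (W(Y) = (Y + Y)*(Y - 12) = (2*Y)*(-12 + Y) = 2*Y*(-12 + Y))
S(D) = 1/(3*(1715 + D)) (S(D) = 1/(3*(D + 1715)) = 1/(3*(1715 + D)))
I(b) = -42 + 21*b
1/(I(W(-37)) + S(-2072)) = 1/((-42 + 21*(2*(-37)*(-12 - 37))) + 1/(3*(1715 - 2072))) = 1/((-42 + 21*(2*(-37)*(-49))) + (⅓)/(-357)) = 1/((-42 + 21*3626) + (⅓)*(-1/357)) = 1/((-42 + 76146) - 1/1071) = 1/(76104 - 1/1071) = 1/(81507383/1071) = 1071/81507383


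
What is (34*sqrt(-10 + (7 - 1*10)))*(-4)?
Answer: -136*I*sqrt(13) ≈ -490.35*I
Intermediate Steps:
(34*sqrt(-10 + (7 - 1*10)))*(-4) = (34*sqrt(-10 + (7 - 10)))*(-4) = (34*sqrt(-10 - 3))*(-4) = (34*sqrt(-13))*(-4) = (34*(I*sqrt(13)))*(-4) = (34*I*sqrt(13))*(-4) = -136*I*sqrt(13)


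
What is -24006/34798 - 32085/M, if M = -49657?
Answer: -12936/295783 ≈ -0.043735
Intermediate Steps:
-24006/34798 - 32085/M = -24006/34798 - 32085/(-49657) = -24006*1/34798 - 32085*(-1/49657) = -12003/17399 + 1395/2159 = -12936/295783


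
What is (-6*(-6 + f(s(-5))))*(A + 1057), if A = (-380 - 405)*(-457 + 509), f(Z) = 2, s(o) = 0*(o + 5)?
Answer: -954312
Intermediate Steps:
s(o) = 0 (s(o) = 0*(5 + o) = 0)
A = -40820 (A = -785*52 = -40820)
(-6*(-6 + f(s(-5))))*(A + 1057) = (-6*(-6 + 2))*(-40820 + 1057) = -6*(-4)*(-39763) = 24*(-39763) = -954312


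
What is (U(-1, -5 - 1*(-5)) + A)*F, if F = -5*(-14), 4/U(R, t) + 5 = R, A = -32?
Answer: -6860/3 ≈ -2286.7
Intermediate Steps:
U(R, t) = 4/(-5 + R)
F = 70
(U(-1, -5 - 1*(-5)) + A)*F = (4/(-5 - 1) - 32)*70 = (4/(-6) - 32)*70 = (4*(-1/6) - 32)*70 = (-2/3 - 32)*70 = -98/3*70 = -6860/3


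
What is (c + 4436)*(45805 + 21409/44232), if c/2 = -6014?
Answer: -1922738692381/5529 ≈ -3.4776e+8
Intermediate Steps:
c = -12028 (c = 2*(-6014) = -12028)
(c + 4436)*(45805 + 21409/44232) = (-12028 + 4436)*(45805 + 21409/44232) = -7592*(45805 + 21409*(1/44232)) = -7592*(45805 + 21409/44232) = -7592*2026068169/44232 = -1922738692381/5529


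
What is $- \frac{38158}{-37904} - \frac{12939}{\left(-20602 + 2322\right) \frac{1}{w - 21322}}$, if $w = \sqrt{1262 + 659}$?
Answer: $- \frac{653528817587}{43305320} + \frac{12939 \sqrt{1921}}{18280} \approx -15060.0$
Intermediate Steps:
$w = \sqrt{1921} \approx 43.829$
$- \frac{38158}{-37904} - \frac{12939}{\left(-20602 + 2322\right) \frac{1}{w - 21322}} = - \frac{38158}{-37904} - \frac{12939}{\left(-20602 + 2322\right) \frac{1}{\sqrt{1921} - 21322}} = \left(-38158\right) \left(- \frac{1}{37904}\right) - \frac{12939}{\left(-18280\right) \frac{1}{-21322 + \sqrt{1921}}} = \frac{19079}{18952} - 12939 \left(\frac{10661}{9140} - \frac{\sqrt{1921}}{18280}\right) = \frac{19079}{18952} - \left(\frac{137942679}{9140} - \frac{12939 \sqrt{1921}}{18280}\right) = - \frac{653528817587}{43305320} + \frac{12939 \sqrt{1921}}{18280}$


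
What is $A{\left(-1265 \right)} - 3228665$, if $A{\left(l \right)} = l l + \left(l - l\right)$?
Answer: $-1628440$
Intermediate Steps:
$A{\left(l \right)} = l^{2}$ ($A{\left(l \right)} = l^{2} + 0 = l^{2}$)
$A{\left(-1265 \right)} - 3228665 = \left(-1265\right)^{2} - 3228665 = 1600225 - 3228665 = -1628440$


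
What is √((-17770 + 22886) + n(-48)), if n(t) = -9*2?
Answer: √5098 ≈ 71.400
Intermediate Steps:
n(t) = -18
√((-17770 + 22886) + n(-48)) = √((-17770 + 22886) - 18) = √(5116 - 18) = √5098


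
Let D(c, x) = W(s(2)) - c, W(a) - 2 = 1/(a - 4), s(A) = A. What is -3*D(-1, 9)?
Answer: -15/2 ≈ -7.5000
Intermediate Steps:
W(a) = 2 + 1/(-4 + a) (W(a) = 2 + 1/(a - 4) = 2 + 1/(-4 + a))
D(c, x) = 3/2 - c (D(c, x) = (-7 + 2*2)/(-4 + 2) - c = (-7 + 4)/(-2) - c = -1/2*(-3) - c = 3/2 - c)
-3*D(-1, 9) = -3*(3/2 - 1*(-1)) = -3*(3/2 + 1) = -3*5/2 = -15/2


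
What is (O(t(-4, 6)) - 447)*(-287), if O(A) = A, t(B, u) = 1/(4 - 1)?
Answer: 384580/3 ≈ 1.2819e+5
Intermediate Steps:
t(B, u) = 1/3
(O(t(-4, 6)) - 447)*(-287) = (1/3 - 447)*(-287) = -1340/3*(-287) = 384580/3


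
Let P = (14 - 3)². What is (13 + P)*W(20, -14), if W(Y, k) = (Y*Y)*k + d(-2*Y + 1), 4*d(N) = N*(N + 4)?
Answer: -1409345/2 ≈ -7.0467e+5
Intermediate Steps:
P = 121 (P = 11² = 121)
d(N) = N*(4 + N)/4 (d(N) = (N*(N + 4))/4 = (N*(4 + N))/4 = N*(4 + N)/4)
W(Y, k) = k*Y² + (1 - 2*Y)*(5 - 2*Y)/4 (W(Y, k) = (Y*Y)*k + (-2*Y + 1)*(4 + (-2*Y + 1))/4 = Y²*k + (1 - 2*Y)*(4 + (1 - 2*Y))/4 = k*Y² + (1 - 2*Y)*(5 - 2*Y)/4)
(13 + P)*W(20, -14) = (13 + 121)*(5/4 + 20² - 3*20 - 14*20²) = 134*(5/4 + 400 - 60 - 14*400) = 134*(5/4 + 400 - 60 - 5600) = 134*(-21035/4) = -1409345/2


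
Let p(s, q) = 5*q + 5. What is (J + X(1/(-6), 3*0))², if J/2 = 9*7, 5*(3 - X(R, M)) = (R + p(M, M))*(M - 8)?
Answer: 4206601/225 ≈ 18696.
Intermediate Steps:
p(s, q) = 5 + 5*q
X(R, M) = 3 - (-8 + M)*(5 + R + 5*M)/5 (X(R, M) = 3 - (R + (5 + 5*M))*(M - 8)/5 = 3 - (5 + R + 5*M)*(-8 + M)/5 = 3 - (-8 + M)*(5 + R + 5*M)/5)
J = 126 (J = 2*(9*7) = 2*63 = 126)
(J + X(1/(-6), 3*0))² = (126 + (11 - (3*0)² + 7*(3*0) + (8/5)/(-6) - ⅕*3*0/(-6)))² = (126 + (11 - 1*0² + 7*0 + (8/5)*(-⅙) - ⅕*0*(-⅙)))² = (126 + (11 - 1*0 + 0 - 4/15 + 0))² = (126 + (11 + 0 + 0 - 4/15 + 0))² = (126 + 161/15)² = (2051/15)² = 4206601/225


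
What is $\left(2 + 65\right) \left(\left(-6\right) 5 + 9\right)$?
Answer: $-1407$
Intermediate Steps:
$\left(2 + 65\right) \left(\left(-6\right) 5 + 9\right) = 67 \left(-30 + 9\right) = 67 \left(-21\right) = -1407$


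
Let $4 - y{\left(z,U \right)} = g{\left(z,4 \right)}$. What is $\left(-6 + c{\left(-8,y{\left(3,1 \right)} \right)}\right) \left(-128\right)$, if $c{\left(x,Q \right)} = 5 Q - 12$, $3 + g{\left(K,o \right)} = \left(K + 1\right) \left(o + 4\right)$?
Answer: $18304$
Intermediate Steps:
$g{\left(K,o \right)} = -3 + \left(1 + K\right) \left(4 + o\right)$ ($g{\left(K,o \right)} = -3 + \left(K + 1\right) \left(o + 4\right) = -3 + \left(1 + K\right) \left(4 + o\right)$)
$y{\left(z,U \right)} = -1 - 8 z$ ($y{\left(z,U \right)} = 4 - \left(1 + 4 + 4 z + z 4\right) = 4 - \left(1 + 4 + 4 z + 4 z\right) = 4 - \left(5 + 8 z\right) = -1 - 8 z$)
$c{\left(x,Q \right)} = -12 + 5 Q$
$\left(-6 + c{\left(-8,y{\left(3,1 \right)} \right)}\right) \left(-128\right) = \left(-6 + \left(-12 + 5 \left(-1 - 24\right)\right)\right) \left(-128\right) = \left(-6 + \left(-12 + 5 \left(-25\right)\right)\right) \left(-128\right) = \left(-6 - 137\right) \left(-128\right) = \left(-143\right) \left(-128\right) = 18304$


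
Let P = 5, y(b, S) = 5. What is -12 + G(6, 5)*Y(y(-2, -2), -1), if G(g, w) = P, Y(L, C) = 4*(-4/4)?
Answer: -32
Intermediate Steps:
Y(L, C) = -4 (Y(L, C) = 4*(-4*¼) = 4*(-1) = -4)
G(g, w) = 5
-12 + G(6, 5)*Y(y(-2, -2), -1) = -12 + 5*(-4) = -12 - 20 = -32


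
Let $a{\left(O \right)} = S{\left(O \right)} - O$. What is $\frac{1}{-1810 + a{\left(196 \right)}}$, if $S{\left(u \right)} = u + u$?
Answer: $- \frac{1}{1614} \approx -0.00061958$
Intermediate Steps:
$S{\left(u \right)} = 2 u$
$a{\left(O \right)} = O$ ($a{\left(O \right)} = 2 O - O = O$)
$\frac{1}{-1810 + a{\left(196 \right)}} = \frac{1}{-1810 + 196} = \frac{1}{-1614} = - \frac{1}{1614}$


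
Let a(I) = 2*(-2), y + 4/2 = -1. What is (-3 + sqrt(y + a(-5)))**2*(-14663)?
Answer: -29326 + 87978*I*sqrt(7) ≈ -29326.0 + 2.3277e+5*I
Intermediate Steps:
y = -3 (y = -2 - 1 = -3)
a(I) = -4
(-3 + sqrt(y + a(-5)))**2*(-14663) = (-3 + sqrt(-3 - 4))**2*(-14663) = (-3 + sqrt(-7))**2*(-14663) = (-3 + I*sqrt(7))**2*(-14663) = -14663*(-3 + I*sqrt(7))**2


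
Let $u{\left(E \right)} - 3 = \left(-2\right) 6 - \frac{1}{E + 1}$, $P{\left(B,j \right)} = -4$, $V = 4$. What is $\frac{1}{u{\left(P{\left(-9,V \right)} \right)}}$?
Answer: $- \frac{3}{26} \approx -0.11538$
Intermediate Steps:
$u{\left(E \right)} = -9 - \frac{1}{1 + E}$ ($u{\left(E \right)} = 3 - \left(12 + \frac{1}{E + 1}\right) = 3 - \left(12 + \frac{1}{1 + E}\right) = -9 - \frac{1}{1 + E}$)
$\frac{1}{u{\left(P{\left(-9,V \right)} \right)}} = \frac{1}{\frac{1}{1 - 4} \left(-10 - -36\right)} = \frac{1}{\frac{1}{-3} \left(-10 + 36\right)} = \frac{1}{\left(- \frac{1}{3}\right) 26} = \frac{1}{- \frac{26}{3}} = - \frac{3}{26}$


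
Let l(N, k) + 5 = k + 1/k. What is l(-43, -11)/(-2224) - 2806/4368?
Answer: -4242053/6678672 ≈ -0.63516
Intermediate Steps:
l(N, k) = -5 + k + 1/k (l(N, k) = -5 + (k + 1/k) = -5 + k + 1/k)
l(-43, -11)/(-2224) - 2806/4368 = (-5 - 11 + 1/(-11))/(-2224) - 2806/4368 = (-5 - 11 - 1/11)*(-1/2224) - 2806*1/4368 = -177/11*(-1/2224) - 1403/2184 = 177/24464 - 1403/2184 = -4242053/6678672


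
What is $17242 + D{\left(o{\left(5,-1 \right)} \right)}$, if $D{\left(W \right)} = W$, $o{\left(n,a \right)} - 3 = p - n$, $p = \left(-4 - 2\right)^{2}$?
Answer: $17276$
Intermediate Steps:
$p = 36$ ($p = \left(-6\right)^{2} = 36$)
$o{\left(n,a \right)} = 39 - n$ ($o{\left(n,a \right)} = 3 - \left(-36 + n\right) = 39 - n$)
$17242 + D{\left(o{\left(5,-1 \right)} \right)} = 17242 + \left(39 - 5\right) = 17242 + 34 = 17276$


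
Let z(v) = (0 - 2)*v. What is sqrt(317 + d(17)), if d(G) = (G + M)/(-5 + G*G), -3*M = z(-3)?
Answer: sqrt(6393053)/142 ≈ 17.806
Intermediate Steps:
z(v) = -2*v
M = -2 (M = -(-2)*(-3)/3 = -1/3*6 = -2)
d(G) = (-2 + G)/(-5 + G**2) (d(G) = (G - 2)/(-5 + G*G) = (-2 + G)/(-5 + G**2))
sqrt(317 + d(17)) = sqrt(317 + (-2 + 17)/(-5 + 17**2)) = sqrt(317 + 15/(-5 + 289)) = sqrt(317 + 15/284) = sqrt(90043/284) = sqrt(6393053)/142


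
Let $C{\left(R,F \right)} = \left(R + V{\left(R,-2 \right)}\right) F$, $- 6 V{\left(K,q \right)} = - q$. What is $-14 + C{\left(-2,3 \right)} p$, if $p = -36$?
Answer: $238$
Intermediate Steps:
$V{\left(K,q \right)} = \frac{q}{6}$ ($V{\left(K,q \right)} = - \frac{\left(-1\right) q}{6} = \frac{q}{6}$)
$C{\left(R,F \right)} = F \left(- \frac{1}{3} + R\right)$ ($C{\left(R,F \right)} = \left(R + \frac{1}{6} \left(-2\right)\right) F = \left(R - \frac{1}{3}\right) F = \left(- \frac{1}{3} + R\right) F = F \left(- \frac{1}{3} + R\right)$)
$-14 + C{\left(-2,3 \right)} p = -14 + 3 \left(- \frac{1}{3} - 2\right) \left(-36\right) = -14 + 3 \left(- \frac{7}{3}\right) \left(-36\right) = -14 - -252 = -14 + 252 = 238$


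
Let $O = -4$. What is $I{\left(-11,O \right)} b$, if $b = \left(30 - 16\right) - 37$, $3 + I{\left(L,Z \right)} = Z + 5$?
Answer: $46$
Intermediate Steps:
$I{\left(L,Z \right)} = 2 + Z$ ($I{\left(L,Z \right)} = -3 + \left(Z + 5\right) = -3 + \left(5 + Z\right) = 2 + Z$)
$b = -23$ ($b = 14 - 37 = -23$)
$I{\left(-11,O \right)} b = \left(2 - 4\right) \left(-23\right) = \left(-2\right) \left(-23\right) = 46$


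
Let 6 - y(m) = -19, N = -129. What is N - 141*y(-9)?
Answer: -3654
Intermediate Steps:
y(m) = 25 (y(m) = 6 - 1*(-19) = 6 + 19 = 25)
N - 141*y(-9) = -129 - 141*25 = -129 - 3525 = -3654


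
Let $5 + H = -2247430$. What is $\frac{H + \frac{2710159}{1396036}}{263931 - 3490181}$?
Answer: $\frac{3137497457501}{4503961145000} \approx 0.69661$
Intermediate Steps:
$H = -2247435$ ($H = -5 - 2247430 = -2247435$)
$\frac{H + \frac{2710159}{1396036}}{263931 - 3490181} = \frac{-2247435 + \frac{2710159}{1396036}}{263931 - 3490181} = \frac{-2247435 + 2710159 \cdot \frac{1}{1396036}}{-3226250} = \left(-2247435 + \frac{2710159}{1396036}\right) \left(- \frac{1}{3226250}\right) = \left(- \frac{3137497457501}{1396036}\right) \left(- \frac{1}{3226250}\right) = \frac{3137497457501}{4503961145000}$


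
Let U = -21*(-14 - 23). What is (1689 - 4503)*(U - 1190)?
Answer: 1162182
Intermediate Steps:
U = 777 (U = -21*(-37) = 777)
(1689 - 4503)*(U - 1190) = (1689 - 4503)*(777 - 1190) = -2814*(-413) = 1162182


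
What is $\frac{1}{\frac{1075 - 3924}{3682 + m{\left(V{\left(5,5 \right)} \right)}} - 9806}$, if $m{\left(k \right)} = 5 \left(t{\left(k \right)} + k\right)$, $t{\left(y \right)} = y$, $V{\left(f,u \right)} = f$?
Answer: $- \frac{3732}{36598841} \approx -0.00010197$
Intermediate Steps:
$m{\left(k \right)} = 10 k$ ($m{\left(k \right)} = 5 \left(k + k\right) = 5 \cdot 2 k = 10 k$)
$\frac{1}{\frac{1075 - 3924}{3682 + m{\left(V{\left(5,5 \right)} \right)}} - 9806} = \frac{1}{\frac{1075 - 3924}{3682 + 10 \cdot 5} - 9806} = \frac{1}{- \frac{2849}{3682 + 50} - 9806} = \frac{1}{- \frac{2849}{3732} - 9806} = \frac{1}{- \frac{36598841}{3732}} = - \frac{3732}{36598841}$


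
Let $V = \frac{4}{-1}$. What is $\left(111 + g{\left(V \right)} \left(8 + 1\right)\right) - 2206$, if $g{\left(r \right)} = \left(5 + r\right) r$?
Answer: $-2131$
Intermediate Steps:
$V = -4$ ($V = 4 \left(-1\right) = -4$)
$g{\left(r \right)} = r \left(5 + r\right)$
$\left(111 + g{\left(V \right)} \left(8 + 1\right)\right) - 2206 = \left(111 + - 4 \left(5 - 4\right) \left(8 + 1\right)\right) - 2206 = \left(111 + \left(-4\right) 1 \cdot 9\right) - 2206 = \left(111 - 36\right) - 2206 = 75 - 2206 = -2131$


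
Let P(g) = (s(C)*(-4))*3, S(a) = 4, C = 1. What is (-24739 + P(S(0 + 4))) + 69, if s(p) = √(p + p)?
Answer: -24670 - 12*√2 ≈ -24687.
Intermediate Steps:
s(p) = √2*√p (s(p) = √(2*p) = √2*√p)
P(g) = -12*√2 (P(g) = ((√2*√1)*(-4))*3 = ((√2*1)*(-4))*3 = (√2*(-4))*3 = -4*√2*3 = -12*√2)
(-24739 + P(S(0 + 4))) + 69 = (-24739 - 12*√2) + 69 = -24670 - 12*√2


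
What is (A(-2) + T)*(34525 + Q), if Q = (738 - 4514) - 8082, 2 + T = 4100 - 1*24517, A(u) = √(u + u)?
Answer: -462837473 + 45334*I ≈ -4.6284e+8 + 45334.0*I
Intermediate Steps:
A(u) = √2*√u (A(u) = √(2*u) = √2*√u)
T = -20419 (T = -2 + (4100 - 1*24517) = -2 + (4100 - 24517) = -2 - 20417 = -20419)
Q = -11858 (Q = -3776 - 8082 = -11858)
(A(-2) + T)*(34525 + Q) = (√2*√(-2) - 20419)*(34525 - 11858) = (√2*(I*√2) - 20419)*22667 = (2*I - 20419)*22667 = (-20419 + 2*I)*22667 = -462837473 + 45334*I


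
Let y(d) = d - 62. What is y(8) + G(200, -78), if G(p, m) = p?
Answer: 146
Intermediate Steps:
y(d) = -62 + d
y(8) + G(200, -78) = (-62 + 8) + 200 = -54 + 200 = 146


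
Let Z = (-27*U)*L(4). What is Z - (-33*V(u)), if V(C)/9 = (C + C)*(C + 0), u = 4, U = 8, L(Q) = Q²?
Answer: 6048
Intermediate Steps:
Z = -3456 (Z = -27*8*4² = -216*16 = -3456)
V(C) = 18*C² (V(C) = 9*((C + C)*(C + 0)) = 9*((2*C)*C) = 9*(2*C²) = 18*C²)
Z - (-33*V(u)) = -3456 - (-594*4²) = -3456 - (-594*16) = -3456 - (-33*288) = -3456 - (-9504) = -3456 - 1*(-9504) = -3456 + 9504 = 6048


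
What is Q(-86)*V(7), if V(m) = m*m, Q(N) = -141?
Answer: -6909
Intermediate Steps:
V(m) = m²
Q(-86)*V(7) = -141*7² = -141*49 = -6909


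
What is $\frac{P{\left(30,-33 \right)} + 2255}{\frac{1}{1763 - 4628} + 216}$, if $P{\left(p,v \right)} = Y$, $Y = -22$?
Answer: $\frac{6397545}{618839} \approx 10.338$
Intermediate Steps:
$P{\left(p,v \right)} = -22$
$\frac{P{\left(30,-33 \right)} + 2255}{\frac{1}{1763 - 4628} + 216} = \frac{-22 + 2255}{\frac{1}{1763 - 4628} + 216} = \frac{2233}{\frac{1}{-2865} + 216} = \frac{2233}{- \frac{1}{2865} + 216} = \frac{2233}{\frac{618839}{2865}} = 2233 \cdot \frac{2865}{618839} = \frac{6397545}{618839}$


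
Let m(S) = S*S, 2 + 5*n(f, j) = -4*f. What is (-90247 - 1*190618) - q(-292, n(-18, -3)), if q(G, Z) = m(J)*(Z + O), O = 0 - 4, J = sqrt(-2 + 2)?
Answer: -280865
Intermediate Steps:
n(f, j) = -2/5 - 4*f/5 (n(f, j) = -2/5 + (-4*f)/5 = -2/5 - 4*f/5)
J = 0 (J = sqrt(0) = 0)
O = -4
m(S) = S**2
q(G, Z) = 0 (q(G, Z) = 0**2*(Z - 4) = 0*(-4 + Z) = 0)
(-90247 - 1*190618) - q(-292, n(-18, -3)) = (-90247 - 1*190618) - 1*0 = (-90247 - 190618) + 0 = -280865 + 0 = -280865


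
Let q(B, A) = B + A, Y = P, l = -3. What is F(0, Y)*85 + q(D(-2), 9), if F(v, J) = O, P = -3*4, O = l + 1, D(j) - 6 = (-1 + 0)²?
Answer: -154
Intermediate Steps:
D(j) = 7 (D(j) = 6 + (-1 + 0)² = 6 + (-1)² = 6 + 1 = 7)
O = -2 (O = -3 + 1 = -2)
P = -12
Y = -12
F(v, J) = -2
q(B, A) = A + B
F(0, Y)*85 + q(D(-2), 9) = -2*85 + (9 + 7) = -170 + 16 = -154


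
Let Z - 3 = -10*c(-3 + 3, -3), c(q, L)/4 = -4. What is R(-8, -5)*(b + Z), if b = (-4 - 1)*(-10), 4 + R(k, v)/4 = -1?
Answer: -4260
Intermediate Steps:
c(q, L) = -16 (c(q, L) = 4*(-4) = -16)
R(k, v) = -20 (R(k, v) = -16 + 4*(-1) = -16 - 4 = -20)
b = 50 (b = -5*(-10) = 50)
Z = 163 (Z = 3 - 10*(-16) = 3 + 160 = 163)
R(-8, -5)*(b + Z) = -20*(50 + 163) = -20*213 = -4260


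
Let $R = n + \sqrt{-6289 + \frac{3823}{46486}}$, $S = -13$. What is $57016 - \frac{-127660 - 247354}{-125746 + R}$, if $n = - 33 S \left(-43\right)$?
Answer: $\frac{55104567681773776148}{966519597727645} - \frac{1125042 i \sqrt{1510002832074}}{966519597727645} \approx 57013.0 - 0.0014304 i$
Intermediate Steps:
$n = -18447$ ($n = \left(-33\right) \left(-13\right) \left(-43\right) = 429 \left(-43\right) = -18447$)
$R = -18447 + \frac{3 i \sqrt{1510002832074}}{46486}$ ($R = -18447 + \sqrt{-6289 + \frac{3823}{46486}} = -18447 + \sqrt{- \frac{292346631}{46486}} = -18447 + \frac{3 i \sqrt{1510002832074}}{46486} \approx -18447.0 + 79.303 i$)
$57016 - \frac{-127660 - 247354}{-125746 + R} = 57016 - \frac{-127660 - 247354}{-125746 - \left(18447 - \frac{3 i \sqrt{1510002832074}}{46486}\right)} = 57016 - - \frac{375014}{-144193 + \frac{3 i \sqrt{1510002832074}}{46486}} = 57016 + \frac{375014}{-144193 + \frac{3 i \sqrt{1510002832074}}{46486}}$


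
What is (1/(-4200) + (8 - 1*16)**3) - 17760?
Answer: -76742401/4200 ≈ -18272.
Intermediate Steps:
(1/(-4200) + (8 - 1*16)**3) - 17760 = (-1/4200 + (8 - 16)**3) - 17760 = (-1/4200 + (-8)**3) - 17760 = (-1/4200 - 512) - 17760 = -2150401/4200 - 17760 = -76742401/4200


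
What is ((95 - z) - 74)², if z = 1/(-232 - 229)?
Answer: 93741124/212521 ≈ 441.09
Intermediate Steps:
z = -1/461 (z = 1/(-461) = -1/461 ≈ -0.0021692)
((95 - z) - 74)² = ((95 - 1*(-1/461)) - 74)² = ((95 + 1/461) - 74)² = (43796/461 - 74)² = (9682/461)² = 93741124/212521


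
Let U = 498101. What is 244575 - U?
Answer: -253526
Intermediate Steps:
244575 - U = 244575 - 1*498101 = 244575 - 498101 = -253526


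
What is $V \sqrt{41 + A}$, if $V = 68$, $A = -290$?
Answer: $68 i \sqrt{249} \approx 1073.0 i$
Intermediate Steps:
$V \sqrt{41 + A} = 68 \sqrt{41 - 290} = 68 \sqrt{-249} = 68 i \sqrt{249}$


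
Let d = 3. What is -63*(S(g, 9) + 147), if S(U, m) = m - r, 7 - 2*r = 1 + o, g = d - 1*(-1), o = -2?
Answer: -9576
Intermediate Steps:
g = 4 (g = 3 - 1*(-1) = 3 + 1 = 4)
r = 4 (r = 7/2 - (1 - 2)/2 = 7/2 - 1/2*(-1) = 7/2 + 1/2 = 4)
S(U, m) = -4 + m (S(U, m) = m - 1*4 = m - 4 = -4 + m)
-63*(S(g, 9) + 147) = -63*((-4 + 9) + 147) = -63*(5 + 147) = -63*152 = -9576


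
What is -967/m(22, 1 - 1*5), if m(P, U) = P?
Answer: -967/22 ≈ -43.955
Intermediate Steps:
-967/m(22, 1 - 1*5) = -967/22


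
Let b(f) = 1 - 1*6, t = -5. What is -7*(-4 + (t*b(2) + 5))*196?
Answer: -35672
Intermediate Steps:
b(f) = -5 (b(f) = 1 - 6 = -5)
-7*(-4 + (t*b(2) + 5))*196 = -7*(-4 + (-5*(-5) + 5))*196 = -7*(-4 + (25 + 5))*196 = -7*(-4 + 30)*196 = -7*26*196 = -182*196 = -35672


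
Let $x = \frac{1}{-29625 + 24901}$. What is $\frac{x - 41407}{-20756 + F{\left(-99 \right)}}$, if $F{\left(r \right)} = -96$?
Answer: $\frac{195606669}{98504848} \approx 1.9858$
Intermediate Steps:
$x = - \frac{1}{4724}$ ($x = \frac{1}{-4724} = - \frac{1}{4724} \approx -0.00021168$)
$\frac{x - 41407}{-20756 + F{\left(-99 \right)}} = \frac{- \frac{1}{4724} - 41407}{-20756 - 96} = - \frac{195606669}{4724 \left(-20852\right)} = \left(- \frac{195606669}{4724}\right) \left(- \frac{1}{20852}\right) = \frac{195606669}{98504848}$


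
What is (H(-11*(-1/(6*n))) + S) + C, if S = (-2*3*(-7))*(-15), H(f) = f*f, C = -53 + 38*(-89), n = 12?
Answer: -21072839/5184 ≈ -4065.0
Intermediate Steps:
C = -3435 (C = -53 - 3382 = -3435)
H(f) = f²
S = -630 (S = -6*(-7)*(-15) = 42*(-15) = -630)
(H(-11*(-1/(6*n))) + S) + C = ((-11/(12*(-6)))² - 630) - 3435 = ((-11/(-72))² - 630) - 3435 = ((-11*(-1/72))² - 630) - 3435 = ((11/72)² - 630) - 3435 = (121/5184 - 630) - 3435 = -3265799/5184 - 3435 = -21072839/5184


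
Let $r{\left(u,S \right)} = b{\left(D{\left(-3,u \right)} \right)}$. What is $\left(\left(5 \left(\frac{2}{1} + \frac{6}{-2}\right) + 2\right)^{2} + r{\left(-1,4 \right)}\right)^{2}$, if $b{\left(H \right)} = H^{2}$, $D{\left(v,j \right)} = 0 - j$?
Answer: $100$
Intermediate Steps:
$D{\left(v,j \right)} = - j$
$r{\left(u,S \right)} = u^{2}$ ($r{\left(u,S \right)} = \left(- u\right)^{2} = u^{2}$)
$\left(\left(5 \left(\frac{2}{1} + \frac{6}{-2}\right) + 2\right)^{2} + r{\left(-1,4 \right)}\right)^{2} = \left(\left(5 \left(\frac{2}{1} + \frac{6}{-2}\right) + 2\right)^{2} + \left(-1\right)^{2}\right)^{2} = \left(\left(5 \left(2 \cdot 1 + 6 \left(- \frac{1}{2}\right)\right) + 2\right)^{2} + 1\right)^{2} = \left(\left(5 \left(2 - 3\right) + 2\right)^{2} + 1\right)^{2} = \left(\left(5 \left(-1\right) + 2\right)^{2} + 1\right)^{2} = \left(\left(-5 + 2\right)^{2} + 1\right)^{2} = \left(\left(-3\right)^{2} + 1\right)^{2} = \left(9 + 1\right)^{2} = 10^{2} = 100$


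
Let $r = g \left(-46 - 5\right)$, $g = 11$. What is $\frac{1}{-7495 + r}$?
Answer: $- \frac{1}{8056} \approx -0.00012413$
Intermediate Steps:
$r = -561$ ($r = 11 \left(-46 - 5\right) = 11 \left(-51\right) = -561$)
$\frac{1}{-7495 + r} = \frac{1}{-7495 - 561} = \frac{1}{-8056} = - \frac{1}{8056}$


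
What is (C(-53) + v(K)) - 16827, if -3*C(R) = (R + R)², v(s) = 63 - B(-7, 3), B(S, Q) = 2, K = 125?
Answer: -61534/3 ≈ -20511.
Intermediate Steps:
v(s) = 61 (v(s) = 63 - 1*2 = 63 - 2 = 61)
C(R) = -4*R²/3 (C(R) = -(R + R)²/3 = -4*R²/3)
(C(-53) + v(K)) - 16827 = (-4/3*(-53)² + 61) - 16827 = (-4/3*2809 + 61) - 16827 = (-11236/3 + 61) - 16827 = -11053/3 - 16827 = -61534/3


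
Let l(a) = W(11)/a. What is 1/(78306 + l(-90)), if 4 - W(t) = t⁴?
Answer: 30/2354059 ≈ 1.2744e-5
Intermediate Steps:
W(t) = 4 - t⁴
l(a) = -14637/a (l(a) = (4 - 1*11⁴)/a = (4 - 1*14641)/a = (4 - 14641)/a = -14637/a)
1/(78306 + l(-90)) = 1/(78306 - 14637/(-90)) = 1/(78306 - 14637*(-1/90)) = 1/(78306 + 4879/30) = 1/(2354059/30) = 30/2354059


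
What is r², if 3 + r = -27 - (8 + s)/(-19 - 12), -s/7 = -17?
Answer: 644809/961 ≈ 670.98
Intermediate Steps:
s = 119 (s = -7*(-17) = 119)
r = -803/31 (r = -3 + (-27 - (8 + 119)/(-19 - 12)) = -3 + (-27 - 127/(-31)) = -3 + (-27 - 127*(-1)/31) = -3 + (-27 - 1*(-127/31)) = -3 + (-27 + 127/31) = -3 - 710/31 = -803/31 ≈ -25.903)
r² = (-803/31)² = 644809/961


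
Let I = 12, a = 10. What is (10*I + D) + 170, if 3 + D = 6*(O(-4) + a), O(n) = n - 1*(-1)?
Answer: 329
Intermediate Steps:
O(n) = 1 + n (O(n) = n + 1 = 1 + n)
D = 39 (D = -3 + 6*((1 - 4) + 10) = -3 + 6*(-3 + 10) = -3 + 6*7 = -3 + 42 = 39)
(10*I + D) + 170 = (10*12 + 39) + 170 = (120 + 39) + 170 = 159 + 170 = 329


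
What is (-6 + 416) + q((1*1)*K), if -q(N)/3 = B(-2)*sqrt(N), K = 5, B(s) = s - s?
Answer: 410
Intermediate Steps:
B(s) = 0
q(N) = 0 (q(N) = -0*sqrt(N) = -3*0 = 0)
(-6 + 416) + q((1*1)*K) = (-6 + 416) + 0 = 410 + 0 = 410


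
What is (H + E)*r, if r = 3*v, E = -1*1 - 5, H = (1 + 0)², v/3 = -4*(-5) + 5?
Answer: -1125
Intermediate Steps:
v = 75 (v = 3*(-4*(-5) + 5) = 3*(20 + 5) = 3*25 = 75)
H = 1 (H = 1² = 1)
E = -6 (E = -1 - 5 = -6)
r = 225 (r = 3*75 = 225)
(H + E)*r = (1 - 6)*225 = -5*225 = -1125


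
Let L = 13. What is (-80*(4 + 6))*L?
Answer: -10400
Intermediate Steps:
(-80*(4 + 6))*L = -80*(4 + 6)*13 = -80*10*13 = -16*50*13 = -800*13 = -10400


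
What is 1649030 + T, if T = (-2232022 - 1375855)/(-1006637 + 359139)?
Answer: 1067747234817/647498 ≈ 1.6490e+6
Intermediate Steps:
T = 3607877/647498 (T = -3607877/(-647498) = -3607877*(-1/647498) = 3607877/647498 ≈ 5.5720)
1649030 + T = 1649030 + 3607877/647498 = 1067747234817/647498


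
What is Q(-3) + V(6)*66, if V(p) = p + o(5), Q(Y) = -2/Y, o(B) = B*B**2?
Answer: 25940/3 ≈ 8646.7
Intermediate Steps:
o(B) = B**3
V(p) = 125 + p (V(p) = p + 5**3 = p + 125 = 125 + p)
Q(-3) + V(6)*66 = -2/(-3) + (125 + 6)*66 = -2*(-1/3) + 131*66 = 2/3 + 8646 = 25940/3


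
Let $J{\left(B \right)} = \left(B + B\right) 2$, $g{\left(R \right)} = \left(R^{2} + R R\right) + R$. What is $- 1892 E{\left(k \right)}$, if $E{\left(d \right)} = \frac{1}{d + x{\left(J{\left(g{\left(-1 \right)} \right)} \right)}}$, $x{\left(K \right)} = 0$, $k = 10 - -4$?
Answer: $- \frac{946}{7} \approx -135.14$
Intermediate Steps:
$k = 14$ ($k = 10 + 4 = 14$)
$g{\left(R \right)} = R + 2 R^{2}$ ($g{\left(R \right)} = \left(R^{2} + R^{2}\right) + R = 2 R^{2} + R = R + 2 R^{2}$)
$J{\left(B \right)} = 4 B$ ($J{\left(B \right)} = 2 B 2 = 4 B$)
$E{\left(d \right)} = \frac{1}{d}$ ($E{\left(d \right)} = \frac{1}{d + 0} = \frac{1}{d}$)
$- 1892 E{\left(k \right)} = - \frac{1892}{14} = \left(-1892\right) \frac{1}{14} = - \frac{946}{7}$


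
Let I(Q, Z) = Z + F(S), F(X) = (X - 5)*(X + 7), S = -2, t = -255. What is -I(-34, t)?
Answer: 290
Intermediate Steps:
F(X) = (-5 + X)*(7 + X)
I(Q, Z) = -35 + Z (I(Q, Z) = Z + (-35 + (-2)² + 2*(-2)) = Z + (-35 + 4 - 4) = Z - 35 = -35 + Z)
-I(-34, t) = -(-35 - 255) = -1*(-290) = 290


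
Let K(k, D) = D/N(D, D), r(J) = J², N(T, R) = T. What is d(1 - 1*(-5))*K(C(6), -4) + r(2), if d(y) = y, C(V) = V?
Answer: 10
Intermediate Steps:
K(k, D) = 1 (K(k, D) = D/D = 1)
d(1 - 1*(-5))*K(C(6), -4) + r(2) = (1 - 1*(-5))*1 + 2² = (1 + 5)*1 + 4 = 6*1 + 4 = 6 + 4 = 10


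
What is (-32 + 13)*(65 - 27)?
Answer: -722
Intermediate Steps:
(-32 + 13)*(65 - 27) = -19*38 = -722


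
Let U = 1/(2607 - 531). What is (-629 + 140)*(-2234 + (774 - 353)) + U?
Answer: 1840492333/2076 ≈ 8.8656e+5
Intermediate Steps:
U = 1/2076 ≈ 0.00048170
(-629 + 140)*(-2234 + (774 - 353)) + U = (-629 + 140)*(-2234 + (774 - 353)) + 1/2076 = -489*(-2234 + 421) + 1/2076 = -489*(-1813) + 1/2076 = 886557 + 1/2076 = 1840492333/2076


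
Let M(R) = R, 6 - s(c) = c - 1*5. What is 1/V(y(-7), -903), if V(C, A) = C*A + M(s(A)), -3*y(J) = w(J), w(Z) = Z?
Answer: -1/1193 ≈ -0.00083822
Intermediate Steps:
y(J) = -J/3
s(c) = 11 - c (s(c) = 6 - (c - 1*5) = 6 - (c - 5) = 6 - (-5 + c) = 6 + (5 - c) = 11 - c)
V(C, A) = 11 - A + A*C (V(C, A) = C*A + (11 - A) = A*C + (11 - A) = 11 - A + A*C)
1/V(y(-7), -903) = 1/(11 - 1*(-903) - (-301)*(-7)) = 1/(11 + 903 - 903*7/3) = 1/(11 + 903 - 2107) = 1/(-1193) = -1/1193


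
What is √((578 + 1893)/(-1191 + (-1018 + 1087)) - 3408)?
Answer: I*√4293049134/1122 ≈ 58.397*I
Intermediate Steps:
√((578 + 1893)/(-1191 + (-1018 + 1087)) - 3408) = √(2471/(-1191 + 69) - 3408) = √(2471/(-1122) - 3408) = √(2471*(-1/1122) - 3408) = √(-2471/1122 - 3408) = √(-3826247/1122) = I*√4293049134/1122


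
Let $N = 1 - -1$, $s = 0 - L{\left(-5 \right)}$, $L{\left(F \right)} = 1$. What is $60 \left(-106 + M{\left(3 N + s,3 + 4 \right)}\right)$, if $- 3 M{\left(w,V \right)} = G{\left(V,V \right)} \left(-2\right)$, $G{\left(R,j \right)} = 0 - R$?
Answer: $-6640$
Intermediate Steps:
$G{\left(R,j \right)} = - R$
$s = -1$ ($s = 0 - 1 = -1$)
$N = 2$ ($N = 1 + 1 = 2$)
$M{\left(w,V \right)} = - \frac{2 V}{3}$ ($M{\left(w,V \right)} = - \frac{- V \left(-2\right)}{3} = - \frac{2 V}{3}$)
$60 \left(-106 + M{\left(3 N + s,3 + 4 \right)}\right) = 60 \left(-106 - \frac{2 \left(3 + 4\right)}{3}\right) = 60 \left(-106 - \frac{14}{3}\right) = 60 \left(- \frac{332}{3}\right) = -6640$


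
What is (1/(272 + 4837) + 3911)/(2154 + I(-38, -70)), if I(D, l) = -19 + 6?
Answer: 19981300/10938369 ≈ 1.8267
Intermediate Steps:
I(D, l) = -13
(1/(272 + 4837) + 3911)/(2154 + I(-38, -70)) = (1/(272 + 4837) + 3911)/(2154 - 13) = (1/5109 + 3911)/2141 = (1/5109 + 3911)*(1/2141) = (19981300/5109)*(1/2141) = 19981300/10938369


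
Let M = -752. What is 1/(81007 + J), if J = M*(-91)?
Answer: 1/149439 ≈ 6.6917e-6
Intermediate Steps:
J = 68432 (J = -752*(-91) = 68432)
1/(81007 + J) = 1/(81007 + 68432) = 1/149439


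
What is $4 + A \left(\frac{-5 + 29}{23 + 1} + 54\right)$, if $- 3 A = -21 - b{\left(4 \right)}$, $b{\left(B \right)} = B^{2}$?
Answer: $\frac{2047}{3} \approx 682.33$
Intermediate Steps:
$A = \frac{37}{3}$ ($A = - \frac{-21 - 4^{2}}{3} = - \frac{-21 - 16}{3} = \left(- \frac{1}{3}\right) \left(-37\right) = \frac{37}{3} \approx 12.333$)
$4 + A \left(\frac{-5 + 29}{23 + 1} + 54\right) = 4 + \frac{37 \left(\frac{-5 + 29}{23 + 1} + 54\right)}{3} = 4 + \frac{37 \left(\frac{24}{24} + 54\right)}{3} = 4 + \frac{37 \left(24 \cdot \frac{1}{24} + 54\right)}{3} = 4 + \frac{37 \left(1 + 54\right)}{3} = 4 + \frac{37}{3} \cdot 55 = 4 + \frac{2035}{3} = \frac{2047}{3}$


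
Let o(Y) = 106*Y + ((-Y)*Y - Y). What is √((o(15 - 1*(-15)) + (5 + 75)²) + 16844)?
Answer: √25494 ≈ 159.67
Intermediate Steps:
o(Y) = -Y² + 105*Y (o(Y) = 106*Y + (-Y² - Y) = 106*Y + (-Y - Y²) = -Y² + 105*Y)
√((o(15 - 1*(-15)) + (5 + 75)²) + 16844) = √(((15 - 1*(-15))*(105 - (15 - 1*(-15))) + (5 + 75)²) + 16844) = √(((15 + 15)*(105 - (15 + 15)) + 80²) + 16844) = √((30*(105 - 1*30) + 6400) + 16844) = √((30*(105 - 30) + 6400) + 16844) = √((30*75 + 6400) + 16844) = √((2250 + 6400) + 16844) = √(8650 + 16844) = √25494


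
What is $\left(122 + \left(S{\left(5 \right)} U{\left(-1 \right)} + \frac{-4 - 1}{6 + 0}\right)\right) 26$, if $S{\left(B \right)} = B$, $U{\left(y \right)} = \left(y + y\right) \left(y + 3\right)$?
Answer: $\frac{7891}{3} \approx 2630.3$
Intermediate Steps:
$U{\left(y \right)} = 2 y \left(3 + y\right)$
$\left(122 + \left(S{\left(5 \right)} U{\left(-1 \right)} + \frac{-4 - 1}{6 + 0}\right)\right) 26 = \left(122 + \left(5 \cdot 2 \left(-1\right) \left(3 - 1\right) + \frac{-4 - 1}{6 + 0}\right)\right) 26 = \left(122 + \left(5 \cdot 2 \left(-1\right) 2 - \frac{5}{6}\right)\right) 26 = \left(122 + \left(5 \left(-4\right) - \frac{5}{6}\right)\right) 26 = \left(122 - \frac{125}{6}\right) 26 = \frac{607}{6} \cdot 26 = \frac{7891}{3}$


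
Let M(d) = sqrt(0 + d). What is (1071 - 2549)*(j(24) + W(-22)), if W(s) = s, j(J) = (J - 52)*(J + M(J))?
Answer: 1025732 + 82768*sqrt(6) ≈ 1.2285e+6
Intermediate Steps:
M(d) = sqrt(d)
j(J) = (-52 + J)*(J + sqrt(J)) (j(J) = (J - 52)*(J + sqrt(J)) = (-52 + J)*(J + sqrt(J)))
(1071 - 2549)*(j(24) + W(-22)) = (1071 - 2549)*((24**2 + 24**(3/2) - 52*24 - 104*sqrt(6)) - 22) = -1478*((576 + 48*sqrt(6) - 1248 - 104*sqrt(6)) - 22) = -1478*((-672 - 56*sqrt(6)) - 22) = -1478*(-694 - 56*sqrt(6)) = 1025732 + 82768*sqrt(6)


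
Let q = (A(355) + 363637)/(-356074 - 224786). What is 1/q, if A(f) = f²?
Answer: -290430/244831 ≈ -1.1862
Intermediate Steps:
q = -244831/290430 (q = (355² + 363637)/(-356074 - 224786) = (126025 + 363637)/(-580860) = 489662*(-1/580860) = -244831/290430 ≈ -0.84299)
1/q = 1/(-244831/290430) = -290430/244831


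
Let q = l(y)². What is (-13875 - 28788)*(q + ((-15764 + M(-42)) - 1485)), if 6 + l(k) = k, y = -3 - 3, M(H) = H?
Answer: 731542461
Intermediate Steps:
y = -6
l(k) = -6 + k
q = 144 (q = (-6 - 6)² = (-12)² = 144)
(-13875 - 28788)*(q + ((-15764 + M(-42)) - 1485)) = (-13875 - 28788)*(144 + ((-15764 - 42) - 1485)) = -42663*(144 + (-15806 - 1485)) = -42663*(144 - 17291) = -42663*(-17147) = 731542461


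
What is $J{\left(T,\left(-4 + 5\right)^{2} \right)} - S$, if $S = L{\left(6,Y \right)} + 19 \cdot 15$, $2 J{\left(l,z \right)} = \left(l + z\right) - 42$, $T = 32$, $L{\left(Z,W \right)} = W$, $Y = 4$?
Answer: $- \frac{587}{2} \approx -293.5$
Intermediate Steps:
$J{\left(l,z \right)} = -21 + \frac{l}{2} + \frac{z}{2}$ ($J{\left(l,z \right)} = \frac{\left(l + z\right) - 42}{2} = \frac{-42 + l + z}{2} = -21 + \frac{l}{2} + \frac{z}{2}$)
$S = 289$ ($S = 4 + 19 \cdot 15 = 4 + 285 = 289$)
$J{\left(T,\left(-4 + 5\right)^{2} \right)} - S = \left(-21 + \frac{1}{2} \cdot 32 + \frac{\left(-4 + 5\right)^{2}}{2}\right) - 289 = \left(-21 + 16 + \frac{1^{2}}{2}\right) - 289 = \left(-21 + 16 + \frac{1}{2} \cdot 1\right) - 289 = \left(-21 + 16 + \frac{1}{2}\right) - 289 = - \frac{9}{2} - 289 = - \frac{587}{2}$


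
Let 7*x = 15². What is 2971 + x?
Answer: 21022/7 ≈ 3003.1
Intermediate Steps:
x = 225/7 (x = (⅐)*15² = (⅐)*225 = 225/7 ≈ 32.143)
2971 + x = 2971 + 225/7 = 21022/7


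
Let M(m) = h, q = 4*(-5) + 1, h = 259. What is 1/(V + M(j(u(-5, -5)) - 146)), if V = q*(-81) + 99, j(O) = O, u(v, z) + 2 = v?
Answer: 1/1897 ≈ 0.00052715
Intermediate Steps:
u(v, z) = -2 + v
q = -19 (q = -20 + 1 = -19)
M(m) = 259
V = 1638 (V = -19*(-81) + 99 = 1539 + 99 = 1638)
1/(V + M(j(u(-5, -5)) - 146)) = 1/(1638 + 259) = 1/1897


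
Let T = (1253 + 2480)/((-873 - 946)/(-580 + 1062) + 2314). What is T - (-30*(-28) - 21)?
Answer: -910180945/1113529 ≈ -817.38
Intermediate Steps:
T = 1799306/1113529 (T = 3733/(-1819/482 + 2314) = 3733/(1113529/482) = 3733*(482/1113529) = 1799306/1113529 ≈ 1.6159)
T - (-30*(-28) - 21) = 1799306/1113529 - (-30*(-28) - 21) = 1799306/1113529 - (840 - 21) = 1799306/1113529 - 1*819 = 1799306/1113529 - 819 = -910180945/1113529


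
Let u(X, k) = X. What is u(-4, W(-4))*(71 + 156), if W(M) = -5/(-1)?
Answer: -908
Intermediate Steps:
W(M) = 5 (W(M) = -5*(-1) = 5)
u(-4, W(-4))*(71 + 156) = -4*(71 + 156) = -4*227 = -908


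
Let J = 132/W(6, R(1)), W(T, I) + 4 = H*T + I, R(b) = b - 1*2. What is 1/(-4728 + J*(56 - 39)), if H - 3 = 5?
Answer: -43/201060 ≈ -0.00021387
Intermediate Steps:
R(b) = -2 + b (R(b) = b - 2 = -2 + b)
H = 8 (H = 3 + 5 = 8)
W(T, I) = -4 + I + 8*T (W(T, I) = -4 + (8*T + I) = -4 + (I + 8*T) = -4 + I + 8*T)
J = 132/43 (J = 132/(-4 + (-2 + 1) + 8*6) = 132/(-4 - 1 + 48) = 132/43 ≈ 3.0698)
1/(-4728 + J*(56 - 39)) = 1/(-4728 + 132*(56 - 39)/43) = 1/(-4728 + (132/43)*17) = 1/(-4728 + 2244/43) = 1/(-201060/43) = -43/201060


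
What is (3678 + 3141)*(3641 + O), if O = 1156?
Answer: 32710743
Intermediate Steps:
(3678 + 3141)*(3641 + O) = (3678 + 3141)*(3641 + 1156) = 6819*4797 = 32710743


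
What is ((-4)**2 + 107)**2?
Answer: 15129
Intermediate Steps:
((-4)**2 + 107)**2 = (16 + 107)**2 = 123**2 = 15129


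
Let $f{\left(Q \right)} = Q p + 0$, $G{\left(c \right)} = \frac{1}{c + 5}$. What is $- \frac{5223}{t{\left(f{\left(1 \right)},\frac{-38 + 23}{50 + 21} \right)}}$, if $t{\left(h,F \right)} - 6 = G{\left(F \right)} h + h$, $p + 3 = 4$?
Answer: $- \frac{591940}{817} \approx -724.53$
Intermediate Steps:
$p = 1$ ($p = -3 + 4 = 1$)
$G{\left(c \right)} = \frac{1}{5 + c}$
$f{\left(Q \right)} = Q$ ($f{\left(Q \right)} = Q 1 + 0 = Q + 0 = Q$)
$t{\left(h,F \right)} = 6 + h + \frac{h}{5 + F}$ ($t{\left(h,F \right)} = 6 + \left(\frac{h}{5 + F} + h\right) = 6 + \left(h + \frac{h}{5 + F}\right) = 6 + h + \frac{h}{5 + F}$)
$- \frac{5223}{t{\left(f{\left(1 \right)},\frac{-38 + 23}{50 + 21} \right)}} = - \frac{5223}{\frac{1}{5 + \frac{-38 + 23}{50 + 21}} \left(1 + \left(5 + \frac{-38 + 23}{50 + 21}\right) \left(6 + 1\right)\right)} = - \frac{5223}{\frac{1}{5 - \frac{15}{71}} \left(1 + \left(5 - \frac{15}{71}\right) 7\right)} = - \frac{5223}{\frac{1}{\frac{340}{71}} \left(1 + \frac{340}{71} \cdot 7\right)} = - \frac{5223}{\frac{71}{340} \left(1 + \frac{2380}{71}\right)} = - \frac{5223}{\frac{71}{340} \cdot \frac{2451}{71}} = - \frac{5223}{\frac{2451}{340}} = \left(-5223\right) \frac{340}{2451} = - \frac{591940}{817}$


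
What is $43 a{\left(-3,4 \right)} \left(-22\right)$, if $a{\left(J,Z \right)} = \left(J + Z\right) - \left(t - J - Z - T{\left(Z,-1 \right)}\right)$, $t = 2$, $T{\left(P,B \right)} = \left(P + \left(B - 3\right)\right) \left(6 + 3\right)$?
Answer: $0$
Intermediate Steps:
$T{\left(P,B \right)} = -27 + 9 B + 9 P$ ($T{\left(P,B \right)} = \left(P + \left(-3 + B\right)\right) 9 = \left(-3 + B + P\right) 9 = -27 + 9 B + 9 P$)
$a{\left(J,Z \right)} = -38 + 2 J + 11 Z$ ($a{\left(J,Z \right)} = \left(J + Z\right) + \left(\left(J + Z\right) + \left(\left(-27 + 9 \left(-1\right) + 9 Z\right) - 2\right)\right) = \left(J + Z\right) - \left(38 - J - 10 Z\right) = \left(J + Z\right) + \left(\left(J + Z\right) + \left(\left(-36 + 9 Z\right) - 2\right)\right) = \left(J + Z\right) + \left(\left(J + Z\right) + \left(-38 + 9 Z\right)\right) = \left(J + Z\right) + \left(-38 + J + 10 Z\right) = -38 + 2 J + 11 Z$)
$43 a{\left(-3,4 \right)} \left(-22\right) = 43 \left(-38 + 2 \left(-3\right) + 11 \cdot 4\right) \left(-22\right) = 43 \left(-38 - 6 + 44\right) \left(-22\right) = 43 \cdot 0 \left(-22\right) = 0 \left(-22\right) = 0$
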